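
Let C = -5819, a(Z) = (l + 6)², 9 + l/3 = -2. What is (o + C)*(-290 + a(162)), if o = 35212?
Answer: 12903527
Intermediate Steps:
l = -33 (l = -27 + 3*(-2) = -27 - 6 = -33)
a(Z) = 729 (a(Z) = (-33 + 6)² = (-27)² = 729)
(o + C)*(-290 + a(162)) = (35212 - 5819)*(-290 + 729) = 29393*439 = 12903527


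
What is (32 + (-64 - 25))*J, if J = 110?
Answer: -6270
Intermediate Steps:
(32 + (-64 - 25))*J = (32 + (-64 - 25))*110 = (32 - 89)*110 = -57*110 = -6270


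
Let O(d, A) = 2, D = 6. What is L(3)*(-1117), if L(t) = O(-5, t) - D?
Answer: 4468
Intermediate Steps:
L(t) = -4 (L(t) = 2 - 1*6 = 2 - 6 = -4)
L(3)*(-1117) = -4*(-1117) = 4468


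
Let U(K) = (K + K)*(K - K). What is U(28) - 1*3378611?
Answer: -3378611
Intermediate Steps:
U(K) = 0 (U(K) = (2*K)*0 = 0)
U(28) - 1*3378611 = 0 - 1*3378611 = 0 - 3378611 = -3378611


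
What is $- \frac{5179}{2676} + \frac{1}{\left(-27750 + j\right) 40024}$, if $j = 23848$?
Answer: $- \frac{202205831417}{104480170512} \approx -1.9354$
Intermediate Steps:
$- \frac{5179}{2676} + \frac{1}{\left(-27750 + j\right) 40024} = - \frac{5179}{2676} + \frac{1}{\left(-27750 + 23848\right) 40024} = \left(-5179\right) \frac{1}{2676} + \frac{1}{-3902} \cdot \frac{1}{40024} = - \frac{5179}{2676} - \frac{1}{156173648} = - \frac{202205831417}{104480170512}$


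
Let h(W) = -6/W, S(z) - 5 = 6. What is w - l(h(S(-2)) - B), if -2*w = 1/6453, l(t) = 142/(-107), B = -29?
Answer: 1832545/1380942 ≈ 1.3270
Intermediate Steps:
S(z) = 11 (S(z) = 5 + 6 = 11)
l(t) = -142/107 (l(t) = 142*(-1/107) = -142/107)
w = -1/12906 (w = -½/6453 = -½*1/6453 = -1/12906 ≈ -7.7483e-5)
w - l(h(S(-2)) - B) = -1/12906 - 1*(-142/107) = -1/12906 + 142/107 = 1832545/1380942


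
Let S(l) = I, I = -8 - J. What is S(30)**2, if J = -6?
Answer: 4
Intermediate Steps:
I = -2 (I = -8 - 1*(-6) = -8 + 6 = -2)
S(l) = -2
S(30)**2 = (-2)**2 = 4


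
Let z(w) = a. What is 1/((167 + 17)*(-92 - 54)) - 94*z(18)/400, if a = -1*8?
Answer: 1262583/671600 ≈ 1.8800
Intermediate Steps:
a = -8
z(w) = -8
1/((167 + 17)*(-92 - 54)) - 94*z(18)/400 = 1/((167 + 17)*(-92 - 54)) - 94/(400/(-8)) = 1/(184*(-146)) - 94/(400*(-⅛)) = (1/184)*(-1/146) - 94/(-50) = -1/26864 - 94*(-1/50) = -1/26864 + 47/25 = 1262583/671600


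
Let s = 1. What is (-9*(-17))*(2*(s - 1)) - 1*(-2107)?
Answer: 2107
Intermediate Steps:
(-9*(-17))*(2*(s - 1)) - 1*(-2107) = (-9*(-17))*(2*(1 - 1)) - 1*(-2107) = 153*(2*0) + 2107 = 153*0 + 2107 = 0 + 2107 = 2107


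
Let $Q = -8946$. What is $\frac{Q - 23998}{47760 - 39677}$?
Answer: $- \frac{32944}{8083} \approx -4.0757$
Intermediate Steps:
$\frac{Q - 23998}{47760 - 39677} = \frac{-8946 - 23998}{47760 - 39677} = - \frac{32944}{8083}$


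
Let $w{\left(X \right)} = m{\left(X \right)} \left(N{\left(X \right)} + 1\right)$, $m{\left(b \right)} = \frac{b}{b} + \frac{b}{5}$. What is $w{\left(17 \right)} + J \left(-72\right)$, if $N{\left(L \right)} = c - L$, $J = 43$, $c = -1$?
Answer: $- \frac{15854}{5} \approx -3170.8$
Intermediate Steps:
$m{\left(b \right)} = 1 + \frac{b}{5}$ ($m{\left(b \right)} = 1 + b \frac{1}{5} = 1 + \frac{b}{5}$)
$N{\left(L \right)} = -1 - L$
$w{\left(X \right)} = - X \left(1 + \frac{X}{5}\right)$ ($w{\left(X \right)} = \left(1 + \frac{X}{5}\right) \left(\left(-1 - X\right) + 1\right) = \left(1 + \frac{X}{5}\right) \left(- X\right) = - X \left(1 + \frac{X}{5}\right)$)
$w{\left(17 \right)} + J \left(-72\right) = \left(- \frac{1}{5}\right) 17 \left(5 + 17\right) + 43 \left(-72\right) = \left(- \frac{1}{5}\right) 17 \cdot 22 - 3096 = - \frac{374}{5} - 3096 = - \frac{15854}{5}$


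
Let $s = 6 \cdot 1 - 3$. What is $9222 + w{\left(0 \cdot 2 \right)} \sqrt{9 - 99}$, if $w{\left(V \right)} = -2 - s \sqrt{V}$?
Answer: $9222 - 6 i \sqrt{10} \approx 9222.0 - 18.974 i$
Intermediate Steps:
$s = 3$ ($s = 6 - 3 = 3$)
$w{\left(V \right)} = -2 - 3 \sqrt{V}$
$9222 + w{\left(0 \cdot 2 \right)} \sqrt{9 - 99} = 9222 + \left(-2 - 3 \sqrt{0 \cdot 2}\right) \sqrt{9 - 99} = 9222 + \left(-2 - 3 \sqrt{0}\right) \sqrt{-90} = 9222 + \left(-2 - 0\right) 3 i \sqrt{10} = 9222 + \left(-2 + 0\right) 3 i \sqrt{10} = 9222 - 2 \cdot 3 i \sqrt{10} = 9222 - 6 i \sqrt{10}$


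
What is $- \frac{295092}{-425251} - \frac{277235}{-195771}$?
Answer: $\frac{175664916917}{83251813521} \approx 2.11$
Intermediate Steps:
$- \frac{295092}{-425251} - \frac{277235}{-195771} = \left(-295092\right) \left(- \frac{1}{425251}\right) - - \frac{277235}{195771} = \frac{295092}{425251} + \frac{277235}{195771} = \frac{175664916917}{83251813521}$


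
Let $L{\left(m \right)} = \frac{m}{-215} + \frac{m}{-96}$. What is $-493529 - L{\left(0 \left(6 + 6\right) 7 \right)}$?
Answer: $-493529$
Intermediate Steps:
$L{\left(m \right)} = - \frac{311 m}{20640}$ ($L{\left(m \right)} = m \left(- \frac{1}{215}\right) + m \left(- \frac{1}{96}\right) = - \frac{m}{215} - \frac{m}{96} = - \frac{311 m}{20640}$)
$-493529 - L{\left(0 \left(6 + 6\right) 7 \right)} = -493529 - - \frac{311 \cdot 0 \left(6 + 6\right) 7}{20640} = -493529 - - \frac{311 \cdot 0 \cdot 12 \cdot 7}{20640} = -493529 - - \frac{311 \cdot 0 \cdot 7}{20640} = -493529 - \left(- \frac{311}{20640}\right) 0 = -493529 - 0 = -493529 + 0 = -493529$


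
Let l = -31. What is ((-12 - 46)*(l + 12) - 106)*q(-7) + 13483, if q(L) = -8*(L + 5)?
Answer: 29419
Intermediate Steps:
q(L) = -40 - 8*L (q(L) = -8*(5 + L) = -40 - 8*L)
((-12 - 46)*(l + 12) - 106)*q(-7) + 13483 = ((-12 - 46)*(-31 + 12) - 106)*(-40 - 8*(-7)) + 13483 = (-58*(-19) - 106)*(-40 + 56) + 13483 = (1102 - 106)*16 + 13483 = 996*16 + 13483 = 15936 + 13483 = 29419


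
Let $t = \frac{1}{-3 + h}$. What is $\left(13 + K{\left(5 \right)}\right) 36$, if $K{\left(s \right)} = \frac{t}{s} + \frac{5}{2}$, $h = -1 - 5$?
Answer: $\frac{2786}{5} \approx 557.2$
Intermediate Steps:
$h = -6$ ($h = -1 - 5 = -6$)
$t = - \frac{1}{9}$ ($t = \frac{1}{-3 - 6} = \frac{1}{-9} = - \frac{1}{9} \approx -0.11111$)
$K{\left(s \right)} = \frac{5}{2} - \frac{1}{9 s}$ ($K{\left(s \right)} = - \frac{1}{9 s} + \frac{5}{2} = \frac{5}{2} - \frac{1}{9 s}$)
$\left(13 + K{\left(5 \right)}\right) 36 = \left(13 + \frac{-2 + 45 \cdot 5}{18 \cdot 5}\right) 36 = \left(13 + \frac{1}{18} \cdot \frac{1}{5} \left(-2 + 225\right)\right) 36 = \left(13 + \frac{1}{18} \cdot \frac{1}{5} \cdot 223\right) 36 = \left(13 + \frac{223}{90}\right) 36 = \frac{1393}{90} \cdot 36 = \frac{2786}{5}$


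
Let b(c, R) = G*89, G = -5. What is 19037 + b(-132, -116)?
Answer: 18592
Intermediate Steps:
b(c, R) = -445 (b(c, R) = -5*89 = -445)
19037 + b(-132, -116) = 19037 - 445 = 18592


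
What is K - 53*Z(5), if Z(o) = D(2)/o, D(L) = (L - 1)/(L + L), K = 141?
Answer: 2767/20 ≈ 138.35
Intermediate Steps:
D(L) = (-1 + L)/(2*L) (D(L) = (-1 + L)/((2*L)) = (-1 + L)*(1/(2*L)) = (-1 + L)/(2*L))
Z(o) = 1/(4*o) (Z(o) = ((1/2)*(-1 + 2)/2)/o = ((1/2)*(1/2)*1)/o = 1/(4*o))
K - 53*Z(5) = 141 - 53/(4*5) = 141 - 53*1/20 = 141 - 53/20 = 2767/20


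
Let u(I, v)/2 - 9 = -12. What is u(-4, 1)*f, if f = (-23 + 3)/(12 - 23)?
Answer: -120/11 ≈ -10.909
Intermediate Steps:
u(I, v) = -6 (u(I, v) = 18 + 2*(-12) = 18 - 24 = -6)
f = 20/11 (f = -20/(-11) = -20*(-1/11) = 20/11 ≈ 1.8182)
u(-4, 1)*f = -6*20/11 = -120/11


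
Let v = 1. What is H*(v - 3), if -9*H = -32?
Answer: -64/9 ≈ -7.1111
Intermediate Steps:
H = 32/9 (H = -1/9*(-32) = 32/9 ≈ 3.5556)
H*(v - 3) = 32*(1 - 3)/9 = (32/9)*(-2) = -64/9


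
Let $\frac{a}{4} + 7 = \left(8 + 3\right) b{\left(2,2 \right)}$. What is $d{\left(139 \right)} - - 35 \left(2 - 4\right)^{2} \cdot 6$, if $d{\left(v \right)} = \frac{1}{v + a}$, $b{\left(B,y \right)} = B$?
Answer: $\frac{167161}{199} \approx 840.0$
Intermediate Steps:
$a = 60$ ($a = -28 + 4 \left(8 + 3\right) 2 = -28 + 4 \cdot 11 \cdot 2 = -28 + 4 \cdot 22 = -28 + 88 = 60$)
$d{\left(v \right)} = \frac{1}{60 + v}$ ($d{\left(v \right)} = \frac{1}{v + 60} = \frac{1}{60 + v}$)
$d{\left(139 \right)} - - 35 \left(2 - 4\right)^{2} \cdot 6 = \frac{1}{60 + 139} - - 35 \left(2 - 4\right)^{2} \cdot 6 = \frac{1}{199} - - 35 \left(-2\right)^{2} \cdot 6 = \frac{1}{199} - \left(-35\right) 4 \cdot 6 = \frac{1}{199} - \left(-140\right) 6 = \frac{1}{199} - -840 = \frac{1}{199} + 840 = \frac{167161}{199}$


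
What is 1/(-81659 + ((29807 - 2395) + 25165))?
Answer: -1/29082 ≈ -3.4386e-5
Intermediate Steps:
1/(-81659 + ((29807 - 2395) + 25165)) = 1/(-81659 + (27412 + 25165)) = 1/(-81659 + 52577) = 1/(-29082) = -1/29082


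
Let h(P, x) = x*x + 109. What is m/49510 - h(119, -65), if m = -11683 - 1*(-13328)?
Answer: -42914939/9902 ≈ -4334.0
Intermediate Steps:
h(P, x) = 109 + x**2 (h(P, x) = x**2 + 109 = 109 + x**2)
m = 1645 (m = -11683 + 13328 = 1645)
m/49510 - h(119, -65) = 1645/49510 - (109 + (-65)**2) = 1645*(1/49510) - (109 + 4225) = 329/9902 - 1*4334 = 329/9902 - 4334 = -42914939/9902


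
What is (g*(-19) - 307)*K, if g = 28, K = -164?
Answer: 137596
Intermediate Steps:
(g*(-19) - 307)*K = (28*(-19) - 307)*(-164) = (-532 - 307)*(-164) = -839*(-164) = 137596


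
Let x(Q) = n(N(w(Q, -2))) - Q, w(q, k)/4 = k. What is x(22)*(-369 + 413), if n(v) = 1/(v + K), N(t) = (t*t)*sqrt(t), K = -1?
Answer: -2883676/2979 - 512*I*sqrt(2)/2979 ≈ -968.0 - 0.24306*I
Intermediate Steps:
w(q, k) = 4*k
N(t) = t**(5/2) (N(t) = t**2*sqrt(t) = t**(5/2))
n(v) = 1/(-1 + v) (n(v) = 1/(v - 1) = 1/(-1 + v))
x(Q) = 1/(-1 + 128*I*sqrt(2)) - Q (x(Q) = 1/(-1 + (4*(-2))**(5/2)) - Q = 1/(-1 + (-8)**(5/2)) - Q = 1/(-1 + 128*I*sqrt(2)) - Q)
x(22)*(-369 + 413) = ((-I - 1*I*22 - 128*22*sqrt(2))/(I + 128*sqrt(2)))*(-369 + 413) = ((-I - 22*I - 2816*sqrt(2))/(I + 128*sqrt(2)))*44 = ((-2816*sqrt(2) - 23*I)/(I + 128*sqrt(2)))*44 = 44*(-2816*sqrt(2) - 23*I)/(I + 128*sqrt(2))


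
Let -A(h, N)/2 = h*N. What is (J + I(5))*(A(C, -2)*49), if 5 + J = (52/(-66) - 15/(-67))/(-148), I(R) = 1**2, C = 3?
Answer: -64075585/27269 ≈ -2349.8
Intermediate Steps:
I(R) = 1
J = -1634893/327228 (J = -5 + (52/(-66) - 15/(-67))/(-148) = -5 + (52*(-1/66) - 15*(-1/67))*(-1/148) = -5 + (-26/33 + 15/67)*(-1/148) = -5 - 1247/2211*(-1/148) = -5 + 1247/327228 = -1634893/327228 ≈ -4.9962)
A(h, N) = -2*N*h (A(h, N) = -2*h*N = -2*N*h)
(J + I(5))*(A(C, -2)*49) = (-1634893/327228 + 1)*(-2*(-2)*3*49) = -1307665*49/27269 = -1307665/327228*588 = -64075585/27269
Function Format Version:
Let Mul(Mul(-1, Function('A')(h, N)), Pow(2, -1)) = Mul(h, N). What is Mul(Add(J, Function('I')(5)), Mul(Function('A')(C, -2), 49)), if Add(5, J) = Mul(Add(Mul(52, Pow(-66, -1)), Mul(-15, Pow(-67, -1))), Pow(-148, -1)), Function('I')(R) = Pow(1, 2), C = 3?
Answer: Rational(-64075585, 27269) ≈ -2349.8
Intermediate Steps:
Function('I')(R) = 1
J = Rational(-1634893, 327228) (J = Add(-5, Mul(Add(Mul(52, Pow(-66, -1)), Mul(-15, Pow(-67, -1))), Pow(-148, -1))) = Add(-5, Mul(Add(Mul(52, Rational(-1, 66)), Mul(-15, Rational(-1, 67))), Rational(-1, 148))) = Add(-5, Mul(Add(Rational(-26, 33), Rational(15, 67)), Rational(-1, 148))) = Add(-5, Mul(Rational(-1247, 2211), Rational(-1, 148))) = Add(-5, Rational(1247, 327228)) = Rational(-1634893, 327228) ≈ -4.9962)
Function('A')(h, N) = Mul(-2, N, h) (Function('A')(h, N) = Mul(-2, Mul(h, N)) = Mul(-2, Mul(N, h)) = Mul(-2, N, h))
Mul(Add(J, Function('I')(5)), Mul(Function('A')(C, -2), 49)) = Mul(Add(Rational(-1634893, 327228), 1), Mul(Mul(-2, -2, 3), 49)) = Mul(Rational(-1307665, 327228), Mul(12, 49)) = Mul(Rational(-1307665, 327228), 588) = Rational(-64075585, 27269)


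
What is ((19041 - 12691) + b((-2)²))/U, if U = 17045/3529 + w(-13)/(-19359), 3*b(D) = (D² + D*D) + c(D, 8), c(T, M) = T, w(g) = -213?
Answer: 72439758297/55120972 ≈ 1314.2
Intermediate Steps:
b(D) = D/3 + 2*D²/3 (b(D) = ((D² + D*D) + D)/3 = ((D² + D²) + D)/3 = (2*D² + D)/3 = (D + 2*D²)/3 = D/3 + 2*D²/3)
U = 110241944/22772637 (U = 17045/3529 - 213/(-19359) = 17045*(1/3529) - 213*(-1/19359) = 17045/3529 + 71/6453 = 110241944/22772637 ≈ 4.8410)
((19041 - 12691) + b((-2)²))/U = ((19041 - 12691) + (⅓)*(-2)²*(1 + 2*(-2)²))/(110241944/22772637) = (6350 + (⅓)*4*(1 + 2*4))*(22772637/110241944) = (6350 + (⅓)*4*(1 + 8))*(22772637/110241944) = (6350 + (⅓)*4*9)*(22772637/110241944) = (6350 + 12)*(22772637/110241944) = 6362*(22772637/110241944) = 72439758297/55120972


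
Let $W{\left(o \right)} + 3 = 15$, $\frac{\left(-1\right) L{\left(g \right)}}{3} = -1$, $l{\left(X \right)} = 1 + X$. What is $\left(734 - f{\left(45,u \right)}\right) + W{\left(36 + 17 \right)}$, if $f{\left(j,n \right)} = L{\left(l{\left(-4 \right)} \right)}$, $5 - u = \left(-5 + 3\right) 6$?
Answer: $743$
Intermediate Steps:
$L{\left(g \right)} = 3$ ($L{\left(g \right)} = \left(-3\right) \left(-1\right) = 3$)
$W{\left(o \right)} = 12$ ($W{\left(o \right)} = -3 + 15 = 12$)
$u = 17$ ($u = 5 - \left(-5 + 3\right) 6 = 5 - \left(-2\right) 6 = 5 - -12 = 5 + 12 = 17$)
$f{\left(j,n \right)} = 3$
$\left(734 - f{\left(45,u \right)}\right) + W{\left(36 + 17 \right)} = \left(734 - 3\right) + 12 = 731 + 12 = 743$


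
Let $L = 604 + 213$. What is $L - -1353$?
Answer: $2170$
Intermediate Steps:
$L = 817$
$L - -1353 = 817 - -1353 = 817 + 1353 = 2170$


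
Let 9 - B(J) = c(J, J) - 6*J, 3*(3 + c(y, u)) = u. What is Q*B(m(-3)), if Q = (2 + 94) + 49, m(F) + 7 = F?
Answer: -19430/3 ≈ -6476.7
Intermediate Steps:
c(y, u) = -3 + u/3
m(F) = -7 + F
Q = 145 (Q = 96 + 49 = 145)
B(J) = 12 + 17*J/3 (B(J) = 9 - ((-3 + J/3) - 6*J) = 9 - (-3 - 17*J/3) = 9 + (3 + 17*J/3) = 12 + 17*J/3)
Q*B(m(-3)) = 145*(12 + 17*(-7 - 3)/3) = 145*(12 + (17/3)*(-10)) = 145*(12 - 170/3) = 145*(-134/3) = -19430/3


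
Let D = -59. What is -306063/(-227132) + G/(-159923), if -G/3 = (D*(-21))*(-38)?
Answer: 887632983/1911770044 ≈ 0.46430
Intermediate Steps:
G = 141246 (G = -3*(-59*(-21))*(-38) = -3717*(-38) = -3*(-47082) = 141246)
-306063/(-227132) + G/(-159923) = -306063/(-227132) + 141246/(-159923) = -306063*(-1/227132) + 141246*(-1/159923) = 306063/227132 - 7434/8417 = 887632983/1911770044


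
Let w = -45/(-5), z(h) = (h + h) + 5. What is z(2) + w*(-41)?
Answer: -360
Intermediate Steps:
z(h) = 5 + 2*h (z(h) = 2*h + 5 = 5 + 2*h)
w = 9 (w = -45*(-⅕) = 9)
z(2) + w*(-41) = (5 + 2*2) + 9*(-41) = (5 + 4) - 369 = 9 - 369 = -360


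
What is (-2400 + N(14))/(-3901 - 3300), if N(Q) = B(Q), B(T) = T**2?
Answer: 116/379 ≈ 0.30607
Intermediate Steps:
N(Q) = Q**2
(-2400 + N(14))/(-3901 - 3300) = (-2400 + 14**2)/(-3901 - 3300) = (-2400 + 196)/(-7201) = -2204*(-1/7201) = 116/379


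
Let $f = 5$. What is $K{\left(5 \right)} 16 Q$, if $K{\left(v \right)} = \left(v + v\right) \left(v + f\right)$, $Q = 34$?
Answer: $54400$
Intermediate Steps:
$K{\left(v \right)} = 2 v \left(5 + v\right)$ ($K{\left(v \right)} = \left(v + v\right) \left(v + 5\right) = 2 v \left(5 + v\right)$)
$K{\left(5 \right)} 16 Q = 2 \cdot 5 \left(5 + 5\right) 16 \cdot 34 = 2 \cdot 5 \cdot 10 \cdot 16 \cdot 34 = 100 \cdot 16 \cdot 34 = 1600 \cdot 34 = 54400$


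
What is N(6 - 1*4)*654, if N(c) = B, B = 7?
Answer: 4578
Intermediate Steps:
N(c) = 7
N(6 - 1*4)*654 = 7*654 = 4578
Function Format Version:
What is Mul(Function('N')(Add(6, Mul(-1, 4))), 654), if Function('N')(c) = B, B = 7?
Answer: 4578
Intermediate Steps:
Function('N')(c) = 7
Mul(Function('N')(Add(6, Mul(-1, 4))), 654) = Mul(7, 654) = 4578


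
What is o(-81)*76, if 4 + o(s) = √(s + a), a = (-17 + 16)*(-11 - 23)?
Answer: -304 + 76*I*√47 ≈ -304.0 + 521.03*I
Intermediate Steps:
a = 34 (a = -1*(-34) = 34)
o(s) = -4 + √(34 + s) (o(s) = -4 + √(s + 34) = -4 + √(34 + s))
o(-81)*76 = (-4 + √(34 - 81))*76 = (-4 + √(-47))*76 = (-4 + I*√47)*76 = -304 + 76*I*√47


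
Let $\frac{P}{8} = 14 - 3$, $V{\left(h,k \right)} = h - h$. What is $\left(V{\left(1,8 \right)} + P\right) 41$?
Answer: $3608$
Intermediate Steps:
$V{\left(h,k \right)} = 0$
$P = 88$ ($P = 8 \left(14 - 3\right) = 8 \cdot 11 = 88$)
$\left(V{\left(1,8 \right)} + P\right) 41 = \left(0 + 88\right) 41 = 88 \cdot 41 = 3608$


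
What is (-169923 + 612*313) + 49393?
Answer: 71026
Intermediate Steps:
(-169923 + 612*313) + 49393 = (-169923 + 191556) + 49393 = 21633 + 49393 = 71026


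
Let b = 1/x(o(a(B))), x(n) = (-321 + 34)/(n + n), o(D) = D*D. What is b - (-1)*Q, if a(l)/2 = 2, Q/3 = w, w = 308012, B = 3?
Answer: 265198300/287 ≈ 9.2404e+5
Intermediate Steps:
Q = 924036 (Q = 3*308012 = 924036)
a(l) = 4 (a(l) = 2*2 = 4)
o(D) = D**2
x(n) = -287/(2*n) (x(n) = -287*1/(2*n) = -287/(2*n))
b = -32/287 (b = 1/(-287/(2*(4**2))) = 1/(-287/2/16) = 1/(-287/2*1/16) = 1/(-287/32) = -32/287 ≈ -0.11150)
b - (-1)*Q = -32/287 - (-1)*924036 = -32/287 - 1*(-924036) = -32/287 + 924036 = 265198300/287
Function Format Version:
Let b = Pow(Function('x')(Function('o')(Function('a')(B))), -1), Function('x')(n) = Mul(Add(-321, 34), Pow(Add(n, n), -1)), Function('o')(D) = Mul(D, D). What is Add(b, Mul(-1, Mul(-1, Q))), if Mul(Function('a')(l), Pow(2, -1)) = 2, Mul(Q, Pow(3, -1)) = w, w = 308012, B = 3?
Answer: Rational(265198300, 287) ≈ 9.2404e+5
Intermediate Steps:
Q = 924036 (Q = Mul(3, 308012) = 924036)
Function('a')(l) = 4 (Function('a')(l) = Mul(2, 2) = 4)
Function('o')(D) = Pow(D, 2)
Function('x')(n) = Mul(Rational(-287, 2), Pow(n, -1)) (Function('x')(n) = Mul(-287, Pow(Mul(2, n), -1)) = Mul(-287, Mul(Rational(1, 2), Pow(n, -1))) = Mul(Rational(-287, 2), Pow(n, -1)))
b = Rational(-32, 287) (b = Pow(Mul(Rational(-287, 2), Pow(Pow(4, 2), -1)), -1) = Pow(Mul(Rational(-287, 2), Pow(16, -1)), -1) = Pow(Mul(Rational(-287, 2), Rational(1, 16)), -1) = Pow(Rational(-287, 32), -1) = Rational(-32, 287) ≈ -0.11150)
Add(b, Mul(-1, Mul(-1, Q))) = Add(Rational(-32, 287), Mul(-1, Mul(-1, 924036))) = Add(Rational(-32, 287), Mul(-1, -924036)) = Add(Rational(-32, 287), 924036) = Rational(265198300, 287)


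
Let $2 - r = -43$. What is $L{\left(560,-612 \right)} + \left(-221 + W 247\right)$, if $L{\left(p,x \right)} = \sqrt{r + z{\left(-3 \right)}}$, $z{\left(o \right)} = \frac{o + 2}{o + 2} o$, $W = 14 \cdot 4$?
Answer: $13611 + \sqrt{42} \approx 13617.0$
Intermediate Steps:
$W = 56$
$r = 45$ ($r = 2 - -43 = 2 + 43 = 45$)
$z{\left(o \right)} = o$ ($z{\left(o \right)} = \frac{2 + o}{2 + o} o = 1 o = o$)
$L{\left(p,x \right)} = \sqrt{42}$ ($L{\left(p,x \right)} = \sqrt{45 - 3} = \sqrt{42}$)
$L{\left(560,-612 \right)} + \left(-221 + W 247\right) = \sqrt{42} + \left(-221 + 56 \cdot 247\right) = \sqrt{42} + \left(-221 + 13832\right) = \sqrt{42} + 13611 = 13611 + \sqrt{42}$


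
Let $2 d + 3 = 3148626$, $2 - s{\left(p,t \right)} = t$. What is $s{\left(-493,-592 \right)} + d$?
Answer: $\frac{3149811}{2} \approx 1.5749 \cdot 10^{6}$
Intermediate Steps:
$s{\left(p,t \right)} = 2 - t$
$d = \frac{3148623}{2}$ ($d = - \frac{3}{2} + \frac{1}{2} \cdot 3148626 = - \frac{3}{2} + 1574313 = \frac{3148623}{2} \approx 1.5743 \cdot 10^{6}$)
$s{\left(-493,-592 \right)} + d = \left(2 - -592\right) + \frac{3148623}{2} = \left(2 + 592\right) + \frac{3148623}{2} = 594 + \frac{3148623}{2} = \frac{3149811}{2}$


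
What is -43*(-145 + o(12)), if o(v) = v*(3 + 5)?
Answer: 2107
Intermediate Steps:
o(v) = 8*v (o(v) = v*8 = 8*v)
-43*(-145 + o(12)) = -43*(-145 + 8*12) = -43*(-145 + 96) = -43*(-49) = 2107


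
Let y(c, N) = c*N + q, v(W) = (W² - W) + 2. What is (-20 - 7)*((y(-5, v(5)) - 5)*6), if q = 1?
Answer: 18468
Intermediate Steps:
v(W) = 2 + W² - W
y(c, N) = 1 + N*c (y(c, N) = c*N + 1 = N*c + 1 = 1 + N*c)
(-20 - 7)*((y(-5, v(5)) - 5)*6) = (-20 - 7)*(((1 + (2 + 5² - 1*5)*(-5)) - 5)*6) = -27*((1 + (2 + 25 - 5)*(-5)) - 5)*6 = -27*((1 + 22*(-5)) - 5)*6 = -27*((1 - 110) - 5)*6 = -27*(-109 - 5)*6 = -(-3078)*6 = -27*(-684) = 18468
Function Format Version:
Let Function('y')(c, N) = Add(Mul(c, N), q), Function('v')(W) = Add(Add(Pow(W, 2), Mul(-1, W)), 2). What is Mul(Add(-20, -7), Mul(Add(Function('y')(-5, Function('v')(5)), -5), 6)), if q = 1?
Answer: 18468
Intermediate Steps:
Function('v')(W) = Add(2, Pow(W, 2), Mul(-1, W))
Function('y')(c, N) = Add(1, Mul(N, c)) (Function('y')(c, N) = Add(Mul(c, N), 1) = Add(Mul(N, c), 1) = Add(1, Mul(N, c)))
Mul(Add(-20, -7), Mul(Add(Function('y')(-5, Function('v')(5)), -5), 6)) = Mul(Add(-20, -7), Mul(Add(Add(1, Mul(Add(2, Pow(5, 2), Mul(-1, 5)), -5)), -5), 6)) = Mul(-27, Mul(Add(Add(1, Mul(Add(2, 25, -5), -5)), -5), 6)) = Mul(-27, Mul(Add(Add(1, Mul(22, -5)), -5), 6)) = Mul(-27, Mul(Add(Add(1, -110), -5), 6)) = Mul(-27, Mul(Add(-109, -5), 6)) = Mul(-27, Mul(-114, 6)) = Mul(-27, -684) = 18468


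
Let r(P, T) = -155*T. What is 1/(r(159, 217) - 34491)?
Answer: -1/68126 ≈ -1.4679e-5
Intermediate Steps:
1/(r(159, 217) - 34491) = 1/(-155*217 - 34491) = 1/(-33635 - 34491) = 1/(-68126) = -1/68126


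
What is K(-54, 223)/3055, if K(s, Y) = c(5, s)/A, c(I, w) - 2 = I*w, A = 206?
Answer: -134/314665 ≈ -0.00042585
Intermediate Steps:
c(I, w) = 2 + I*w
K(s, Y) = 1/103 + 5*s/206 (K(s, Y) = (2 + 5*s)/206 = (2 + 5*s)*(1/206) = 1/103 + 5*s/206)
K(-54, 223)/3055 = (1/103 + (5/206)*(-54))/3055 = (1/103 - 135/103)*(1/3055) = -134/103*1/3055 = -134/314665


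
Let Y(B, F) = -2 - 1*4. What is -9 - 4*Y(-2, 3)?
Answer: 15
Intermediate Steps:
Y(B, F) = -6 (Y(B, F) = -2 - 4 = -6)
-9 - 4*Y(-2, 3) = -9 - 4*(-6) = -9 + 24 = 15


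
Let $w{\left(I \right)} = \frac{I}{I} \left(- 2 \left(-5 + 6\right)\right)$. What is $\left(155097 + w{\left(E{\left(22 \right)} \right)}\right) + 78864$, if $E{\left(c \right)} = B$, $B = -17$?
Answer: $233959$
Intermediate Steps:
$E{\left(c \right)} = -17$
$w{\left(I \right)} = -2$ ($w{\left(I \right)} = 1 \left(\left(-2\right) 1\right) = 1 \left(-2\right) = -2$)
$\left(155097 + w{\left(E{\left(22 \right)} \right)}\right) + 78864 = \left(155097 - 2\right) + 78864 = 155095 + 78864 = 233959$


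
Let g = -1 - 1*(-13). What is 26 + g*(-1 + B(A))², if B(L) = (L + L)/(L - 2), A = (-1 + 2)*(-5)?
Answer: 1382/49 ≈ 28.204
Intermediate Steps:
A = -5 (A = 1*(-5) = -5)
g = 12 (g = -1 + 13 = 12)
B(L) = 2*L/(-2 + L) (B(L) = (2*L)/(-2 + L) = 2*L/(-2 + L))
26 + g*(-1 + B(A))² = 26 + 12*(-1 + 2*(-5)/(-2 - 5))² = 26 + 12*(-1 + 2*(-5)/(-7))² = 26 + 12*(-1 + 2*(-5)*(-⅐))² = 26 + 12*(-1 + 10/7)² = 26 + 12*(3/7)² = 26 + 12*(9/49) = 26 + 108/49 = 1382/49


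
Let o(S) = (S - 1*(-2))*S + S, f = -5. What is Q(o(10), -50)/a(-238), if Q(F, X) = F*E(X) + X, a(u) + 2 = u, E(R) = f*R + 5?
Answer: -1655/12 ≈ -137.92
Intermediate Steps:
E(R) = 5 - 5*R (E(R) = -5*R + 5 = 5 - 5*R)
a(u) = -2 + u
o(S) = S + S*(2 + S) (o(S) = (S + 2)*S + S = (2 + S)*S + S = S*(2 + S) + S = S + S*(2 + S))
Q(F, X) = X + F*(5 - 5*X) (Q(F, X) = F*(5 - 5*X) + X = X + F*(5 - 5*X))
Q(o(10), -50)/a(-238) = (-50 + 5*(10*(3 + 10))*(1 - 1*(-50)))/(-2 - 238) = (-50 + 5*(10*13)*(1 + 50))/(-240) = (-50 + 5*130*51)*(-1/240) = (-50 + 33150)*(-1/240) = 33100*(-1/240) = -1655/12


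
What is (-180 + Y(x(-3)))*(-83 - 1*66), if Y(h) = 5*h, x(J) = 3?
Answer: 24585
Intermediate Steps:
(-180 + Y(x(-3)))*(-83 - 1*66) = (-180 + 5*3)*(-83 - 1*66) = (-180 + 15)*(-83 - 66) = -165*(-149) = 24585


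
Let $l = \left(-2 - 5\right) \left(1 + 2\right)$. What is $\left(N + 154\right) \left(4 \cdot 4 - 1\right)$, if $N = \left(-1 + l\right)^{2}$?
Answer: $9570$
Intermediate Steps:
$l = -21$ ($l = \left(-2 - 5\right) 3 = \left(-7\right) 3 = -21$)
$N = 484$ ($N = \left(-1 - 21\right)^{2} = \left(-22\right)^{2} = 484$)
$\left(N + 154\right) \left(4 \cdot 4 - 1\right) = \left(484 + 154\right) \left(4 \cdot 4 - 1\right) = 638 \left(16 - 1\right) = 638 \cdot 15 = 9570$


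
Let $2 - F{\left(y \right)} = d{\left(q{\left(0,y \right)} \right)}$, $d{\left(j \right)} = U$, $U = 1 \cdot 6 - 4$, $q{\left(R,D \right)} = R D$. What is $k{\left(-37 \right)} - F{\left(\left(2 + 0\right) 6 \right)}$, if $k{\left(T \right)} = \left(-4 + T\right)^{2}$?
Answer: $1681$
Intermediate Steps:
$q{\left(R,D \right)} = D R$
$U = 2$ ($U = 6 - 4 = 2$)
$d{\left(j \right)} = 2$
$F{\left(y \right)} = 0$ ($F{\left(y \right)} = 2 - 2 = 0$)
$k{\left(-37 \right)} - F{\left(\left(2 + 0\right) 6 \right)} = \left(-4 - 37\right)^{2} - 0 = \left(-41\right)^{2} + 0 = 1681 + 0 = 1681$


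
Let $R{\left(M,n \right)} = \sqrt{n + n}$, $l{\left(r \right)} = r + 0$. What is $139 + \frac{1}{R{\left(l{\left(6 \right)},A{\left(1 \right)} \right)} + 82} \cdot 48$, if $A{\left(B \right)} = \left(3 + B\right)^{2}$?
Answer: $\frac{233531}{1673} - \frac{48 \sqrt{2}}{1673} \approx 139.55$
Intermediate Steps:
$l{\left(r \right)} = r$
$R{\left(M,n \right)} = \sqrt{2} \sqrt{n}$ ($R{\left(M,n \right)} = \sqrt{2 n} = \sqrt{2} \sqrt{n}$)
$139 + \frac{1}{R{\left(l{\left(6 \right)},A{\left(1 \right)} \right)} + 82} \cdot 48 = 139 + \frac{1}{\sqrt{2} \sqrt{\left(3 + 1\right)^{2}} + 82} \cdot 48 = 139 + \frac{1}{\sqrt{2} \sqrt{4^{2}} + 82} \cdot 48 = 139 + \frac{1}{\sqrt{2} \sqrt{16} + 82} \cdot 48 = 139 + \frac{1}{\sqrt{2} \cdot 4 + 82} \cdot 48 = 139 + \frac{1}{4 \sqrt{2} + 82} \cdot 48 = 139 + \frac{1}{82 + 4 \sqrt{2}} \cdot 48 = 139 + \frac{48}{82 + 4 \sqrt{2}}$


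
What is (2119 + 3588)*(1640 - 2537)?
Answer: -5119179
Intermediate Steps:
(2119 + 3588)*(1640 - 2537) = 5707*(-897) = -5119179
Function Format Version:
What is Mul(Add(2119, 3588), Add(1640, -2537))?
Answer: -5119179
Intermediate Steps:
Mul(Add(2119, 3588), Add(1640, -2537)) = Mul(5707, -897) = -5119179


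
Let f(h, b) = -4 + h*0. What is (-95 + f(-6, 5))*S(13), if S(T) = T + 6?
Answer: -1881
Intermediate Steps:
S(T) = 6 + T
f(h, b) = -4 (f(h, b) = -4 + 0 = -4)
(-95 + f(-6, 5))*S(13) = (-95 - 4)*(6 + 13) = -99*19 = -1881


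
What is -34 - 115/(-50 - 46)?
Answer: -3149/96 ≈ -32.802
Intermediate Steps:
-34 - 115/(-50 - 46) = -34 - 115/(-96) = -34 - 1/96*(-115) = -34 + 115/96 = -3149/96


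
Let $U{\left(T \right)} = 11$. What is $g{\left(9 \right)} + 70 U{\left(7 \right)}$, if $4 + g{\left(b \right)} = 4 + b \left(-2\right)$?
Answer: $752$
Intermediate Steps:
$g{\left(b \right)} = - 2 b$ ($g{\left(b \right)} = -4 + \left(4 + b \left(-2\right)\right) = -4 - \left(-4 + 2 b\right) = - 2 b$)
$g{\left(9 \right)} + 70 U{\left(7 \right)} = \left(-2\right) 9 + 70 \cdot 11 = -18 + 770 = 752$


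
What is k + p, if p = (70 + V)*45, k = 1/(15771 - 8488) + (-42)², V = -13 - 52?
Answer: 14485888/7283 ≈ 1989.0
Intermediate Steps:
V = -65
k = 12847213/7283 (k = 1/7283 + 1764 = 12847213/7283 ≈ 1764.0)
p = 225 (p = (70 - 65)*45 = 5*45 = 225)
k + p = 12847213/7283 + 225 = 14485888/7283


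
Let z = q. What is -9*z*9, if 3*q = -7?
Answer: 189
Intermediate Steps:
q = -7/3 (q = (1/3)*(-7) = -7/3 ≈ -2.3333)
z = -7/3 ≈ -2.3333
-9*z*9 = -9*(-7/3)*9 = 21*9 = 189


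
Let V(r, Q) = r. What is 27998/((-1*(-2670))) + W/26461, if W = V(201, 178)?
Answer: 370695874/35325435 ≈ 10.494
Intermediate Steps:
W = 201
27998/((-1*(-2670))) + W/26461 = 27998/((-1*(-2670))) + 201/26461 = 27998/2670 + 201*(1/26461) = 27998*(1/2670) + 201/26461 = 13999/1335 + 201/26461 = 370695874/35325435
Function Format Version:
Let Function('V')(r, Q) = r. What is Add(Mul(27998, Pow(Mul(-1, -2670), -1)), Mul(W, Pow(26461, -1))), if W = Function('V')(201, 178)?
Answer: Rational(370695874, 35325435) ≈ 10.494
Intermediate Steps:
W = 201
Add(Mul(27998, Pow(Mul(-1, -2670), -1)), Mul(W, Pow(26461, -1))) = Add(Mul(27998, Pow(Mul(-1, -2670), -1)), Mul(201, Pow(26461, -1))) = Add(Mul(27998, Pow(2670, -1)), Mul(201, Rational(1, 26461))) = Add(Mul(27998, Rational(1, 2670)), Rational(201, 26461)) = Add(Rational(13999, 1335), Rational(201, 26461)) = Rational(370695874, 35325435)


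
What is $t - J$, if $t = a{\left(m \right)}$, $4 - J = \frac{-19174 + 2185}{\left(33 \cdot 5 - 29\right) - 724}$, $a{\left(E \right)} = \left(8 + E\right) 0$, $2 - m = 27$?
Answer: $\frac{697}{28} \approx 24.893$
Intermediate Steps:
$m = -25$ ($m = 2 - 27 = -25$)
$a{\left(E \right)} = 0$
$J = - \frac{697}{28}$ ($J = 4 - \frac{-19174 + 2185}{\left(33 \cdot 5 - 29\right) - 724} = 4 - - \frac{16989}{\left(165 - 29\right) - 724} = 4 - - \frac{16989}{136 - 724} = 4 - - \frac{16989}{-588} = 4 - \left(-16989\right) \left(- \frac{1}{588}\right) = 4 - \frac{809}{28} = - \frac{697}{28} \approx -24.893$)
$t = 0$
$t - J = 0 - - \frac{697}{28} = 0 + \frac{697}{28} = \frac{697}{28}$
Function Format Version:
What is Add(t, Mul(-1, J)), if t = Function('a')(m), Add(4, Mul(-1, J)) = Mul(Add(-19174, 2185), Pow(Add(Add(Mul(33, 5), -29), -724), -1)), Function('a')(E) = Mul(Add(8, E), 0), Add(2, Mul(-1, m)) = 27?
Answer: Rational(697, 28) ≈ 24.893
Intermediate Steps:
m = -25 (m = Add(2, Mul(-1, 27)) = Add(2, -27) = -25)
Function('a')(E) = 0
J = Rational(-697, 28) (J = Add(4, Mul(-1, Mul(Add(-19174, 2185), Pow(Add(Add(Mul(33, 5), -29), -724), -1)))) = Add(4, Mul(-1, Mul(-16989, Pow(Add(Add(165, -29), -724), -1)))) = Add(4, Mul(-1, Mul(-16989, Pow(Add(136, -724), -1)))) = Add(4, Mul(-1, Mul(-16989, Pow(-588, -1)))) = Add(4, Mul(-1, Mul(-16989, Rational(-1, 588)))) = Add(4, Mul(-1, Rational(809, 28))) = Add(4, Rational(-809, 28)) = Rational(-697, 28) ≈ -24.893)
t = 0
Add(t, Mul(-1, J)) = Add(0, Mul(-1, Rational(-697, 28))) = Add(0, Rational(697, 28)) = Rational(697, 28)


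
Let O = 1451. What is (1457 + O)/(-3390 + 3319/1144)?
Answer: -3326752/3874841 ≈ -0.85855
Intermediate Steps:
(1457 + O)/(-3390 + 3319/1144) = (1457 + 1451)/(-3390 + 3319/1144) = 2908/(-3390 + 3319*(1/1144)) = 2908/(-3390 + 3319/1144) = 2908/(-3874841/1144) = 2908*(-1144/3874841) = -3326752/3874841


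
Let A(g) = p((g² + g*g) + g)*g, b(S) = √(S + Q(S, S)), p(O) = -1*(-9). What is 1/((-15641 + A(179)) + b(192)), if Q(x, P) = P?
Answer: -7015/98420258 - 2*√6/49210129 ≈ -7.1376e-5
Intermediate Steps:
p(O) = 9
b(S) = √2*√S (b(S) = √(S + S) = √(2*S) = √2*√S)
A(g) = 9*g
1/((-15641 + A(179)) + b(192)) = 1/((-15641 + 9*179) + √2*√192) = 1/((-15641 + 1611) + √2*(8*√3)) = 1/(-14030 + 8*√6)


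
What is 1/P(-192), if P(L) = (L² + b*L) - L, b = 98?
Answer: 1/18240 ≈ 5.4825e-5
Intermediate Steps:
P(L) = L² + 97*L (P(L) = (L² + 98*L) - L = L² + 97*L)
1/P(-192) = 1/(-192*(97 - 192)) = 1/(-192*(-95)) = 1/18240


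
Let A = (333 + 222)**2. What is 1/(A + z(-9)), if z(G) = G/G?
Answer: 1/308026 ≈ 3.2465e-6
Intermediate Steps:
A = 308025 (A = 555**2 = 308025)
z(G) = 1
1/(A + z(-9)) = 1/(308025 + 1) = 1/308026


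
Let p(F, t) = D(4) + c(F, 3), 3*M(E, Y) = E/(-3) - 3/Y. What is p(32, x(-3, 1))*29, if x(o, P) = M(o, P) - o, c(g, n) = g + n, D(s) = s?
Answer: 1131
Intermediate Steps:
M(E, Y) = -1/Y - E/9 (M(E, Y) = (E/(-3) - 3/Y)/3 = (E*(-⅓) - 3/Y)/3 = (-E/3 - 3/Y)/3 = (-3/Y - E/3)/3 = -1/Y - E/9)
x(o, P) = -1/P - 10*o/9 (x(o, P) = (-1/P - o/9) - o = -1/P - 10*o/9)
p(F, t) = 7 + F (p(F, t) = 4 + (F + 3) = 4 + (3 + F) = 7 + F)
p(32, x(-3, 1))*29 = (7 + 32)*29 = 39*29 = 1131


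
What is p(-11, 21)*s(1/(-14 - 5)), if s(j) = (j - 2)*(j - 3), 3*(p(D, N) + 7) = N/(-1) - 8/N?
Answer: -671060/7581 ≈ -88.519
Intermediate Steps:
p(D, N) = -7 - 8/(3*N) - N/3 (p(D, N) = -7 + (N/(-1) - 8/N)/3 = -7 + (N*(-1) - 8/N)/3 = -7 + (-N - 8/N)/3 = -7 + (-8/(3*N) - N/3) = -7 - 8/(3*N) - N/3)
s(j) = (-3 + j)*(-2 + j) (s(j) = (-2 + j)*(-3 + j) = (-3 + j)*(-2 + j))
p(-11, 21)*s(1/(-14 - 5)) = ((1/3)*(-8 - 1*21*(21 + 21))/21)*(6 + (1/(-14 - 5))**2 - 5/(-14 - 5)) = ((1/3)*(1/21)*(-8 - 1*21*42))*(6 + (1/(-19))**2 - 5/(-19)) = ((1/3)*(1/21)*(-8 - 882))*(6 + (-1/19)**2 - 5*(-1/19)) = ((1/3)*(1/21)*(-890))*(6 + 1/361 + 5/19) = -890/63*2262/361 = -671060/7581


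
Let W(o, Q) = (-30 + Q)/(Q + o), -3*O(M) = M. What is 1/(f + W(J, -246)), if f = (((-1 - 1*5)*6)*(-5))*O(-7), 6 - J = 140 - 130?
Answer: 125/52638 ≈ 0.0023747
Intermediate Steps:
J = -4 (J = 6 - (140 - 130) = 6 - 1*10 = 6 - 10 = -4)
O(M) = -M/3
W(o, Q) = (-30 + Q)/(Q + o)
f = 420 (f = (((-1 - 1*5)*6)*(-5))*(-⅓*(-7)) = (((-1 - 5)*6)*(-5))*(7/3) = (-6*6*(-5))*(7/3) = -36*(-5)*(7/3) = 180*(7/3) = 420)
1/(f + W(J, -246)) = 1/(420 + (-30 - 246)/(-246 - 4)) = 1/(420 - 276/(-250)) = 1/(420 - 1/250*(-276)) = 1/(420 + 138/125) = 1/(52638/125) = 125/52638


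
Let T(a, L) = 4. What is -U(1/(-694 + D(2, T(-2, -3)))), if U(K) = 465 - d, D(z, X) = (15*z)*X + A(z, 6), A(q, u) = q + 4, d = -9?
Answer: -474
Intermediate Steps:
A(q, u) = 4 + q
D(z, X) = 4 + z + 15*X*z (D(z, X) = (15*z)*X + (4 + z) = 15*X*z + (4 + z) = 4 + z + 15*X*z)
U(K) = 474 (U(K) = 465 - 1*(-9) = 465 + 9 = 474)
-U(1/(-694 + D(2, T(-2, -3)))) = -1*474 = -474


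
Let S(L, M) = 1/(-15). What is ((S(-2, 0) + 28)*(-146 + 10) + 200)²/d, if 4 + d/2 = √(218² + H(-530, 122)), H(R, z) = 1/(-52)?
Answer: 303084314624/555843375 + 2914272256*√3569579/185281125 ≈ 30262.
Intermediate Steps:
H(R, z) = -1/52
S(L, M) = -1/15
d = -8 + 3*√3569579/13 (d = -8 + 2*√(218² - 1/52) = -8 + 2*√(47524 - 1/52) = -8 + 2*√(2471247/52) = -8 + 2*(3*√3569579/26) = -8 + 3*√3569579/13 ≈ 428.00)
((S(-2, 0) + 28)*(-146 + 10) + 200)²/d = ((-1/15 + 28)*(-146 + 10) + 200)²/(-8 + 3*√3569579/13) = ((419/15)*(-136) + 200)²/(-8 + 3*√3569579/13) = (-56984/15 + 200)²/(-8 + 3*√3569579/13) = (-53984/15)²/(-8 + 3*√3569579/13) = 2914272256/(225*(-8 + 3*√3569579/13))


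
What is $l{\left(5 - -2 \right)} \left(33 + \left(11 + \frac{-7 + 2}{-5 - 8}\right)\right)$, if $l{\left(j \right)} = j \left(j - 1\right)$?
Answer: $\frac{24234}{13} \approx 1864.2$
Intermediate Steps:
$l{\left(j \right)} = j \left(-1 + j\right)$
$l{\left(5 - -2 \right)} \left(33 + \left(11 + \frac{-7 + 2}{-5 - 8}\right)\right) = \left(5 - -2\right) \left(-1 + \left(5 - -2\right)\right) \left(33 + \left(11 + \frac{-7 + 2}{-5 - 8}\right)\right) = \left(5 + 2\right) \left(-1 + \left(5 + 2\right)\right) \left(33 + \left(11 - \frac{5}{-13}\right)\right) = 7 \left(-1 + 7\right) \left(33 + \left(11 - - \frac{5}{13}\right)\right) = 7 \cdot 6 \left(33 + \left(11 + \frac{5}{13}\right)\right) = 42 \left(33 + \frac{148}{13}\right) = 42 \cdot \frac{577}{13} = \frac{24234}{13}$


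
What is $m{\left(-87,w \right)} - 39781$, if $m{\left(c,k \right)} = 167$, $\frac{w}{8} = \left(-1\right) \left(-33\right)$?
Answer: $-39614$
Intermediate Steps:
$w = 264$ ($w = 8 \left(\left(-1\right) \left(-33\right)\right) = 8 \cdot 33 = 264$)
$m{\left(-87,w \right)} - 39781 = 167 - 39781 = -39614$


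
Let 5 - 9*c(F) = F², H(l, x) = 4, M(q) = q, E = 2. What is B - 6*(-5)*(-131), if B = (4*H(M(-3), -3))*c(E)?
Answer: -35354/9 ≈ -3928.2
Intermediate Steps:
c(F) = 5/9 - F²/9
B = 16/9 (B = (4*4)*(5/9 - ⅑*2²) = 16*(5/9 - ⅑*4) = 16*(5/9 - 4/9) = 16*(⅑) = 16/9 ≈ 1.7778)
B - 6*(-5)*(-131) = 16/9 - 6*(-5)*(-131) = 16/9 + 30*(-131) = 16/9 - 3930 = -35354/9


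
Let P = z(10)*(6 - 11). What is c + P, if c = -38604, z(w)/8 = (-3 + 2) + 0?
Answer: -38564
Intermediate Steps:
z(w) = -8 (z(w) = 8*((-3 + 2) + 0) = 8*(-1 + 0) = 8*(-1) = -8)
P = 40 (P = -8*(6 - 11) = -8*(-5) = 40)
c + P = -38604 + 40 = -38564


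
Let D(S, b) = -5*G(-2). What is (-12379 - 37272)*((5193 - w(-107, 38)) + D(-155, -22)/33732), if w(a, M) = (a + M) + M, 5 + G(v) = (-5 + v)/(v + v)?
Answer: -34997199335987/134928 ≈ -2.5938e+8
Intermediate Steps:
G(v) = -5 + (-5 + v)/(2*v) (G(v) = -5 + (-5 + v)/(v + v) = -5 + (-5 + v)/((2*v)) = -5 + (-5 + v)*(1/(2*v)) = -5 + (-5 + v)/(2*v))
w(a, M) = a + 2*M (w(a, M) = (M + a) + M = a + 2*M)
D(S, b) = 65/4 (D(S, b) = -5*(-5 - 9*(-2))/(2*(-2)) = -5*(-1)*(-5 + 18)/(2*2) = -5*(-1)*13/(2*2) = -5*(-13/4) = 65/4)
(-12379 - 37272)*((5193 - w(-107, 38)) + D(-155, -22)/33732) = (-12379 - 37272)*((5193 - (-107 + 2*38)) + (65/4)/33732) = -49651*((5193 - (-107 + 76)) + (65/4)*(1/33732)) = -49651*((5193 - 1*(-31)) + 65/134928) = -49651*((5193 + 31) + 65/134928) = -49651*(5224 + 65/134928) = -49651*704863937/134928 = -34997199335987/134928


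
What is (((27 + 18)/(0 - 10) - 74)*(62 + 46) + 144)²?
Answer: 69455556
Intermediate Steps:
(((27 + 18)/(0 - 10) - 74)*(62 + 46) + 144)² = ((45/(-10) - 74)*108 + 144)² = ((45*(-⅒) - 74)*108 + 144)² = ((-9/2 - 74)*108 + 144)² = (-157/2*108 + 144)² = (-8478 + 144)² = (-8334)² = 69455556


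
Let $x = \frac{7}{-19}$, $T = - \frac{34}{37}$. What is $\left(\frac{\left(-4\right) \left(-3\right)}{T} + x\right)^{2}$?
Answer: $\frac{18809569}{104329} \approx 180.29$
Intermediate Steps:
$T = - \frac{34}{37}$ ($T = \left(-34\right) \frac{1}{37} = - \frac{34}{37} \approx -0.91892$)
$x = - \frac{7}{19}$ ($x = 7 \left(- \frac{1}{19}\right) = - \frac{7}{19} \approx -0.36842$)
$\left(\frac{\left(-4\right) \left(-3\right)}{T} + x\right)^{2} = \left(\frac{\left(-4\right) \left(-3\right)}{- \frac{34}{37}} - \frac{7}{19}\right)^{2} = \left(12 \left(- \frac{37}{34}\right) - \frac{7}{19}\right)^{2} = \left(- \frac{222}{17} - \frac{7}{19}\right)^{2} = \left(- \frac{4337}{323}\right)^{2} = \frac{18809569}{104329}$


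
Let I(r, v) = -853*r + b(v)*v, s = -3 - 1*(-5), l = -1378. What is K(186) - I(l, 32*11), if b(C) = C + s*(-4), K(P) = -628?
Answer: -1297150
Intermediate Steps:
s = 2 (s = -3 + 5 = 2)
b(C) = -8 + C (b(C) = C + 2*(-4) = C - 8 = -8 + C)
I(r, v) = -853*r + v*(-8 + v) (I(r, v) = -853*r + (-8 + v)*v = -853*r + v*(-8 + v))
K(186) - I(l, 32*11) = -628 - (-853*(-1378) + (32*11)*(-8 + 32*11)) = -628 - (1175434 + 352*(-8 + 352)) = -628 - (1175434 + 352*344) = -628 - (1175434 + 121088) = -628 - 1*1296522 = -628 - 1296522 = -1297150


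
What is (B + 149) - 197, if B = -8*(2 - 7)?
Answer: -8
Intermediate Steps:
B = 40 (B = -8*(-5) = 40)
(B + 149) - 197 = (40 + 149) - 197 = 189 - 197 = -8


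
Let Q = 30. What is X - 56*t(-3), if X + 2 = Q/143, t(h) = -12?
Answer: 95840/143 ≈ 670.21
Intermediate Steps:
X = -256/143 (X = -2 + 30/143 = -256/143 ≈ -1.7902)
X - 56*t(-3) = -256/143 - 56*(-12) = -256/143 + 672 = 95840/143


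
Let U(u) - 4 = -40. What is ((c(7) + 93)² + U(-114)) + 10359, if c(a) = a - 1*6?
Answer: 19159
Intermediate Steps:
U(u) = -36 (U(u) = 4 - 40 = -36)
c(a) = -6 + a (c(a) = a - 6 = -6 + a)
((c(7) + 93)² + U(-114)) + 10359 = (((-6 + 7) + 93)² - 36) + 10359 = ((1 + 93)² - 36) + 10359 = (94² - 36) + 10359 = (8836 - 36) + 10359 = 8800 + 10359 = 19159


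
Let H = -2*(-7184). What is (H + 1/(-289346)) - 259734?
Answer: -70995670637/289346 ≈ -2.4537e+5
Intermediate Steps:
H = 14368
(H + 1/(-289346)) - 259734 = (14368 + 1/(-289346)) - 259734 = (14368 - 1/289346) - 259734 = 4157323327/289346 - 259734 = -70995670637/289346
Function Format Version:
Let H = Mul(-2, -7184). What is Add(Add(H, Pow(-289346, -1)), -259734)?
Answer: Rational(-70995670637, 289346) ≈ -2.4537e+5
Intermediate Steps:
H = 14368
Add(Add(H, Pow(-289346, -1)), -259734) = Add(Add(14368, Pow(-289346, -1)), -259734) = Add(Add(14368, Rational(-1, 289346)), -259734) = Add(Rational(4157323327, 289346), -259734) = Rational(-70995670637, 289346)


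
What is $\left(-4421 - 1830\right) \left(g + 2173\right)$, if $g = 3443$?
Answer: $-35105616$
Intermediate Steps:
$\left(-4421 - 1830\right) \left(g + 2173\right) = \left(-4421 - 1830\right) \left(3443 + 2173\right) = \left(-6251\right) 5616 = -35105616$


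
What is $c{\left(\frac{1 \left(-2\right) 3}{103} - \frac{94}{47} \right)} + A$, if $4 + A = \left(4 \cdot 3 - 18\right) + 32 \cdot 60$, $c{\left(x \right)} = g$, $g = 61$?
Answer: $1971$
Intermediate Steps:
$c{\left(x \right)} = 61$
$A = 1910$ ($A = -4 + \left(\left(4 \cdot 3 - 18\right) + 32 \cdot 60\right) = -4 + \left(\left(12 - 18\right) + 1920\right) = -4 + \left(-6 + 1920\right) = -4 + 1914 = 1910$)
$c{\left(\frac{1 \left(-2\right) 3}{103} - \frac{94}{47} \right)} + A = 61 + 1910 = 1971$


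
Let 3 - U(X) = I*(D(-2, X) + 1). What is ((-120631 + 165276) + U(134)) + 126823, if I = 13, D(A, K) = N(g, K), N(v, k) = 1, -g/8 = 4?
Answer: 171445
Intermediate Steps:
g = -32 (g = -8*4 = -32)
D(A, K) = 1
U(X) = -23 (U(X) = 3 - 13*(1 + 1) = 3 - 13*2 = 3 - 1*26 = 3 - 26 = -23)
((-120631 + 165276) + U(134)) + 126823 = ((-120631 + 165276) - 23) + 126823 = (44645 - 23) + 126823 = 44622 + 126823 = 171445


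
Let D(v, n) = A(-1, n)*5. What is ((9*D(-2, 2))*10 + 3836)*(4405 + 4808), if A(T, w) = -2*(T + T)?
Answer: 51924468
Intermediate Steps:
A(T, w) = -4*T
D(v, n) = 20 (D(v, n) = -4*(-1)*5 = 4*5 = 20)
((9*D(-2, 2))*10 + 3836)*(4405 + 4808) = ((9*20)*10 + 3836)*(4405 + 4808) = (180*10 + 3836)*9213 = (1800 + 3836)*9213 = 5636*9213 = 51924468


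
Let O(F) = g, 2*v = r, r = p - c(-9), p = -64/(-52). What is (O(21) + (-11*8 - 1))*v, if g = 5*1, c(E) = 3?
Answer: 966/13 ≈ 74.308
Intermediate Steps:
p = 16/13 (p = -64*(-1/52) = 16/13 ≈ 1.2308)
g = 5
r = -23/13 (r = 16/13 - 1*3 = 16/13 - 3 = -23/13 ≈ -1.7692)
v = -23/26 (v = (½)*(-23/13) = -23/26 ≈ -0.88461)
O(F) = 5
(O(21) + (-11*8 - 1))*v = (5 + (-11*8 - 1))*(-23/26) = (5 + (-88 - 1))*(-23/26) = (5 - 89)*(-23/26) = -84*(-23/26) = 966/13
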